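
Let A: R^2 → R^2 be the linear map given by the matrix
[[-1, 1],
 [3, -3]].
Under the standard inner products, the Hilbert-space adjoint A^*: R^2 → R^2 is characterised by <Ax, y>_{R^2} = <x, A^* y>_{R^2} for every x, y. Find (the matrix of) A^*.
A^* = A^T =
[[-1, 3],
 [1, -3]]

For real matrices with standard dot products, the defining identity <Ax, y> = <x, A^* y> gives (Ax)^T y = x^T (A^*) y, i.e. x^T A^T y = x^T (A^*) y. Since this holds for all x, y, we must have A^* = A^T. Therefore
A^* =
[[-1, 3],
 [1, -3]].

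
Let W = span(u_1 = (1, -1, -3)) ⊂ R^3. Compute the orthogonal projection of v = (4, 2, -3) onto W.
proj_W(v) = (1, -1, -3)

Set up U = [u_1 | ... | u_1] ∈ R^(3×1). The projector onto W = col(U) is P = U (U^T U)^(-1) U^T.
Compute U^T U =
  [11],
and U^T v = (11).
Solve U^T U · c = U^T v for the coefficients: c = (1). The projection is proj_W(v) = U c.
Check: (v - proj_W(v)) · u_1 = 0  (should be 0).
Result: proj_W(v) = (1, -1, -3).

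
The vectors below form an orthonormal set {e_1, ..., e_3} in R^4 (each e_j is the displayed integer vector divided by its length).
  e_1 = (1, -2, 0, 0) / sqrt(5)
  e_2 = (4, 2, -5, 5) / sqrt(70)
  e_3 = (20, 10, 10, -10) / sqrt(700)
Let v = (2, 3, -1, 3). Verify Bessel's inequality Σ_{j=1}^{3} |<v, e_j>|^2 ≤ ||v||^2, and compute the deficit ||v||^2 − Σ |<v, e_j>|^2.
Σ |<v, e_j>|^2 = 21; ||v||^2 = 23; deficit = 2

Write each e_j = u_j / sqrt(<u_j, u_j>) where u_j is the displayed integer vector. Then <v, e_j> = <v, u_j> / sqrt(<u_j, u_j>), so |<v, e_j>|^2 = <v, u_j>^2 / <u_j, u_j>.
Coefficients: <v, e_1> = -4/sqrt(5), <v, e_2> = 34/sqrt(70), <v, e_3> = 30/sqrt(700).
Square and sum: Σ |<v, e_j>|^2 = 21.
Compute ||v||^2 = v·v = 23.
Deficit = 23 − 21 = 2 ≥ 0, confirming Bessel's inequality. (The deficit equals ||v − Σ <v,e_j> e_j||^2, the squared distance from v to span{e_j}.)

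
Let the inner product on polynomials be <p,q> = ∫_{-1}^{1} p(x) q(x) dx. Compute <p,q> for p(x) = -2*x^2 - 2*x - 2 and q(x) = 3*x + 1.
<p,q> = -28/3

Expand the product: p(x)·q(x) = -6*x^3 - 8*x^2 - 8*x - 2.
∫_{-1}^{1} of each monomial x^k gives [2/(k+1) if k even, 0 if k odd]. Integrating term-by-term (or equivalently evaluating the antiderivative F(x) = -3*x^4/2 - 8*x^3/3 - 4*x^2 - 2*x at the endpoints):
  F(1) − F(−1) = -61/6 − (-5/6) = -28/3.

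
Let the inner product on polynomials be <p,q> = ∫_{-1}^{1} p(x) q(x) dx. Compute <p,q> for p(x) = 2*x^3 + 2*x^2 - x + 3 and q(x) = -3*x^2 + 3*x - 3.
<p,q> = -30

Expand the product: p(x)·q(x) = -6*x^5 + 3*x^3 - 18*x^2 + 12*x - 9.
∫_{-1}^{1} of each monomial x^k gives [2/(k+1) if k even, 0 if k odd]. Integrating term-by-term (or equivalently evaluating the antiderivative F(x) = -x^6 + 3*x^4/4 - 6*x^3 + 6*x^2 - 9*x at the endpoints):
  F(1) − F(−1) = -37/4 − (83/4) = -30.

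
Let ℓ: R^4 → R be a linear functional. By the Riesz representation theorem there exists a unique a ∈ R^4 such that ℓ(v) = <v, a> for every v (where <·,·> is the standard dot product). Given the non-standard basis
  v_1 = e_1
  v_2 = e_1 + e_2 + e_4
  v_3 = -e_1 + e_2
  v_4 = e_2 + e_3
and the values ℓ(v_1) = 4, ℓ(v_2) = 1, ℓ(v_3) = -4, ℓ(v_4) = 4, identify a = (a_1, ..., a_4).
a = (4, 0, 4, -3)

Write a = (a_1, ..., a_4) in the standard basis. For each basis vector v_i, ℓ(v_i) = <v_i, a> is a linear equation in the a_j's. Collect the n equations into a matrix system V a = ℓ, where row i of V is v_i (expressed in the standard basis). Since V is invertible (lower-triangular with 1s on the diagonal, up to permutation), solve by back-substitution:
  V =
[[1, 0, 0, 0],
 [1, 1, 0, 1],
 [-1, 1, 0, 0],
 [0, 1, 1, 0]]
  V a = (4, 1, -4, 4)
Solving gives a = (4, 0, 4, -3).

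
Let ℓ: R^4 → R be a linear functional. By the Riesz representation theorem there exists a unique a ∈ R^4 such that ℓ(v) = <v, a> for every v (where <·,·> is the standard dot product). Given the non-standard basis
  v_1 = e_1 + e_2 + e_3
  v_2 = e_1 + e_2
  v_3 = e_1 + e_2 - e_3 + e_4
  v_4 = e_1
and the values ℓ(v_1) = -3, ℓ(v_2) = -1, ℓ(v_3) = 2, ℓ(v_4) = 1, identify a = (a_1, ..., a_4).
a = (1, -2, -2, 1)

Write a = (a_1, ..., a_4) in the standard basis. For each basis vector v_i, ℓ(v_i) = <v_i, a> is a linear equation in the a_j's. Collect the n equations into a matrix system V a = ℓ, where row i of V is v_i (expressed in the standard basis). Since V is invertible (lower-triangular with 1s on the diagonal, up to permutation), solve by back-substitution:
  V =
[[1, 1, 1, 0],
 [1, 1, 0, 0],
 [1, 1, -1, 1],
 [1, 0, 0, 0]]
  V a = (-3, -1, 2, 1)
Solving gives a = (1, -2, -2, 1).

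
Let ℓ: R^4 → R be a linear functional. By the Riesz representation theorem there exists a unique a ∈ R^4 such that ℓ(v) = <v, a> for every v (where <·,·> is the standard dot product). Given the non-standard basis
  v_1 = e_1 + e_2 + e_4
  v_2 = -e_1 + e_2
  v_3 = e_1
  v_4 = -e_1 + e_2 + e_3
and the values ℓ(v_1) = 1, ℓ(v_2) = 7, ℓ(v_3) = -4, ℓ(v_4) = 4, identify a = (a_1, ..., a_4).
a = (-4, 3, -3, 2)

Write a = (a_1, ..., a_4) in the standard basis. For each basis vector v_i, ℓ(v_i) = <v_i, a> is a linear equation in the a_j's. Collect the n equations into a matrix system V a = ℓ, where row i of V is v_i (expressed in the standard basis). Since V is invertible (lower-triangular with 1s on the diagonal, up to permutation), solve by back-substitution:
  V =
[[1, 1, 0, 1],
 [-1, 1, 0, 0],
 [1, 0, 0, 0],
 [-1, 1, 1, 0]]
  V a = (1, 7, -4, 4)
Solving gives a = (-4, 3, -3, 2).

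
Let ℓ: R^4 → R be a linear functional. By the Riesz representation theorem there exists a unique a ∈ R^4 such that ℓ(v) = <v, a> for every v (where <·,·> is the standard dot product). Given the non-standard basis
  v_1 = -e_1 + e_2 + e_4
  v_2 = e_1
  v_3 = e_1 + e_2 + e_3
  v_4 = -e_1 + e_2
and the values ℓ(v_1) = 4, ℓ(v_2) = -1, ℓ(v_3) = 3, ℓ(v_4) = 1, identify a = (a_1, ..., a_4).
a = (-1, 0, 4, 3)

Write a = (a_1, ..., a_4) in the standard basis. For each basis vector v_i, ℓ(v_i) = <v_i, a> is a linear equation in the a_j's. Collect the n equations into a matrix system V a = ℓ, where row i of V is v_i (expressed in the standard basis). Since V is invertible (lower-triangular with 1s on the diagonal, up to permutation), solve by back-substitution:
  V =
[[-1, 1, 0, 1],
 [1, 0, 0, 0],
 [1, 1, 1, 0],
 [-1, 1, 0, 0]]
  V a = (4, -1, 3, 1)
Solving gives a = (-1, 0, 4, 3).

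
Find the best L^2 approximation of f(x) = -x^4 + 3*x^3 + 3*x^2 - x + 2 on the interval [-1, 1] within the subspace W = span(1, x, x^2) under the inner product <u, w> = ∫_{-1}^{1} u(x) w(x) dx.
g(x) = 15*x^2/7 + 4*x/5 + 73/35

The best approximation g ∈ W is the orthogonal projection of f onto W. Writing g = a_0 + a_1 x + a_2 x^2, the coefficients solve the normal equations G · a = b where
  G_{ij} = <φ_i, φ_j> and b_i = <f, φ_i>, with φ_0 = 1, φ_1 = x, φ_2 = x^2.
G =
  [2, 0, 2/3]
  [0, 2/3, 0]
  [2/3, 0, 2/5],
b = (28/5, 8/15, 236/105).
Solving gives a_0 = 73/35, a_1 = 4/5, a_2 = 15/7, so
  g(x) = 15*x^2/7 + 4*x/5 + 73/35.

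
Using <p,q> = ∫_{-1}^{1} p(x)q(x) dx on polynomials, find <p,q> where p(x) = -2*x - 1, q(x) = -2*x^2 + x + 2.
<p,q> = -4

Expand the product: p(x)·q(x) = 4*x^3 - 5*x - 2.
∫_{-1}^{1} of each monomial x^k gives [2/(k+1) if k even, 0 if k odd]. Integrating term-by-term (or equivalently evaluating the antiderivative F(x) = x^4 - 5*x^2/2 - 2*x at the endpoints):
  F(1) − F(−1) = -7/2 − (1/2) = -4.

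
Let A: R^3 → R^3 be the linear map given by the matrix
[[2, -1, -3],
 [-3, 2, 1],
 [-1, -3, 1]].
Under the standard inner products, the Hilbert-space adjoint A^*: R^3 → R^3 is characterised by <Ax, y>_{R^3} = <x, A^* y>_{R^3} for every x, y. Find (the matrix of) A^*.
A^* = A^T =
[[2, -3, -1],
 [-1, 2, -3],
 [-3, 1, 1]]

For real matrices with standard dot products, the defining identity <Ax, y> = <x, A^* y> gives (Ax)^T y = x^T (A^*) y, i.e. x^T A^T y = x^T (A^*) y. Since this holds for all x, y, we must have A^* = A^T. Therefore
A^* =
[[2, -3, -1],
 [-1, 2, -3],
 [-3, 1, 1]].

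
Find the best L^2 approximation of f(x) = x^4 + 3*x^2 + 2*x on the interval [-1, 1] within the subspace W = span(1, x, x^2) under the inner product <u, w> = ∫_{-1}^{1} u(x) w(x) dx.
g(x) = 27*x^2/7 + 2*x - 3/35

The best approximation g ∈ W is the orthogonal projection of f onto W. Writing g = a_0 + a_1 x + a_2 x^2, the coefficients solve the normal equations G · a = b where
  G_{ij} = <φ_i, φ_j> and b_i = <f, φ_i>, with φ_0 = 1, φ_1 = x, φ_2 = x^2.
G =
  [2, 0, 2/3]
  [0, 2/3, 0]
  [2/3, 0, 2/5],
b = (12/5, 4/3, 52/35).
Solving gives a_0 = -3/35, a_1 = 2, a_2 = 27/7, so
  g(x) = 27*x^2/7 + 2*x - 3/35.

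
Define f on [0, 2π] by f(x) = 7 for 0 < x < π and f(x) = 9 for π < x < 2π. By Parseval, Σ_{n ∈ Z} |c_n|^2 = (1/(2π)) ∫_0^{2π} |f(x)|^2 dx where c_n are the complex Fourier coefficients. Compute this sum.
Σ |c_n|^2 = 65

Parseval equates the L^2 energy of f (normalised by 1/(2π)) with the ℓ^2 sum of its Fourier coefficients: (1/(2π)) ∫_0^{2π} |f|^2 = Σ |c_n|^2.
Compute the left side: (1/(2π)) [∫_0^π 7^2 dx + ∫_π^{2π} 9^2 dx] = (1/(2π)) · (49π + 81π) = (49 + 81)/2 = 65.
So Σ_{n ∈ Z} |c_n|^2 = 65.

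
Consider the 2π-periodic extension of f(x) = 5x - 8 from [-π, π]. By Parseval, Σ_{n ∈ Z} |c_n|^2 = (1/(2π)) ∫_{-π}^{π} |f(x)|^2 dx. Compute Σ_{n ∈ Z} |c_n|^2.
Σ |c_n|^2 = 25π^2/3 + 64

Expand and integrate term by term over [-π, π]:
  ∫ (5x)^2 dx = 25·(2π^3/3); ∫ 2·5·(-8)·x dx = 0 (odd integrand); ∫ (-8)^2 dx = 64·2π.
So (1/(2π)) ∫_{-π}^{π} (5x - 8)^2 dx = 25π^2/3 + 64 = 25π^2/3 + 64.
Parseval ⇒ Σ |c_n|^2 = 25π^2/3 + 64.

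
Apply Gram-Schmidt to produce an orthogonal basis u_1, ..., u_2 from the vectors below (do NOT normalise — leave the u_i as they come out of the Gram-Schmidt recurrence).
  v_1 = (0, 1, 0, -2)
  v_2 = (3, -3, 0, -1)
Orthogonal basis:
  u_1 = (0, 1, 0, -2)
  u_2 = (3, -14/5, 0, -7/5)

Apply the Gram-Schmidt recurrence
  u_1 = v_1
  u_i = v_i − Σ_{j<i} ((v_i · u_j) / (u_j · u_j)) · u_j.

Step by step this gives:
  u_1 = (0, 1, 0, -2)
  u_2 = (3, -14/5, 0, -7/5)

Orthogonality check:
  u_2 · u_1 = 0 (should be 0)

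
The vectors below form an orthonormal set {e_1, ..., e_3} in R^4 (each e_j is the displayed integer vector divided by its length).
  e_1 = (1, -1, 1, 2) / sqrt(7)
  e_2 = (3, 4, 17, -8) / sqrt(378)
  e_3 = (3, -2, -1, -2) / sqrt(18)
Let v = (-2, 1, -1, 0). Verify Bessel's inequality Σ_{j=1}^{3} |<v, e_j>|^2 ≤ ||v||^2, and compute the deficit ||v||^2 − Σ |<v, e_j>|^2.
Σ |<v, e_j>|^2 = 161/27; ||v||^2 = 6; deficit = 1/27

Write each e_j = u_j / sqrt(<u_j, u_j>) where u_j is the displayed integer vector. Then <v, e_j> = <v, u_j> / sqrt(<u_j, u_j>), so |<v, e_j>|^2 = <v, u_j>^2 / <u_j, u_j>.
Coefficients: <v, e_1> = -4/sqrt(7), <v, e_2> = -19/sqrt(378), <v, e_3> = -7/sqrt(18).
Square and sum: Σ |<v, e_j>|^2 = 161/27.
Compute ||v||^2 = v·v = 6.
Deficit = 6 − 161/27 = 1/27 ≥ 0, confirming Bessel's inequality. (The deficit equals ||v − Σ <v,e_j> e_j||^2, the squared distance from v to span{e_j}.)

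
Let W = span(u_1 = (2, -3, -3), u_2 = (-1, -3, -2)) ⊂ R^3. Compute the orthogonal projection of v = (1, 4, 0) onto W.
proj_W(v) = (214/139, 381/139, 225/139)

Set up U = [u_1 | ... | u_2] ∈ R^(3×2). The projector onto W = col(U) is P = U (U^T U)^(-1) U^T.
Compute U^T U =
  [22, 13]
  [13, 14],
and U^T v = (-10, -13).
Solve U^T U · c = U^T v for the coefficients: c = (29/139, -156/139). The projection is proj_W(v) = U c.
Check: (v - proj_W(v)) · u_1 = 0  (should be 0).
Check: (v - proj_W(v)) · u_2 = 0  (should be 0).
Result: proj_W(v) = (214/139, 381/139, 225/139).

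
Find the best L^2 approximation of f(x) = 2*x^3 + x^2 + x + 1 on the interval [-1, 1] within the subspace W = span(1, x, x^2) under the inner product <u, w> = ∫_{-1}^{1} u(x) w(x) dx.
g(x) = x^2 + 11*x/5 + 1

The best approximation g ∈ W is the orthogonal projection of f onto W. Writing g = a_0 + a_1 x + a_2 x^2, the coefficients solve the normal equations G · a = b where
  G_{ij} = <φ_i, φ_j> and b_i = <f, φ_i>, with φ_0 = 1, φ_1 = x, φ_2 = x^2.
G =
  [2, 0, 2/3]
  [0, 2/3, 0]
  [2/3, 0, 2/5],
b = (8/3, 22/15, 16/15).
Solving gives a_0 = 1, a_1 = 11/5, a_2 = 1, so
  g(x) = x^2 + 11*x/5 + 1.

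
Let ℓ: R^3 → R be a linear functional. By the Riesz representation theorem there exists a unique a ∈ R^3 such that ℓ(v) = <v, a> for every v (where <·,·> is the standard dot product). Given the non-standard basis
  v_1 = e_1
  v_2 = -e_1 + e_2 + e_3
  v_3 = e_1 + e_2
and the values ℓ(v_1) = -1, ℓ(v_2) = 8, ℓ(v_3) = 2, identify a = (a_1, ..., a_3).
a = (-1, 3, 4)

Write a = (a_1, ..., a_3) in the standard basis. For each basis vector v_i, ℓ(v_i) = <v_i, a> is a linear equation in the a_j's. Collect the n equations into a matrix system V a = ℓ, where row i of V is v_i (expressed in the standard basis). Since V is invertible (lower-triangular with 1s on the diagonal, up to permutation), solve by back-substitution:
  V =
[[1, 0, 0],
 [-1, 1, 1],
 [1, 1, 0]]
  V a = (-1, 8, 2)
Solving gives a = (-1, 3, 4).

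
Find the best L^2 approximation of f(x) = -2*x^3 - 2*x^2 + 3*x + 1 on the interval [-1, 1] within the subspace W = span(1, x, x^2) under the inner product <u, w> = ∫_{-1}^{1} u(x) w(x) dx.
g(x) = -2*x^2 + 9*x/5 + 1

The best approximation g ∈ W is the orthogonal projection of f onto W. Writing g = a_0 + a_1 x + a_2 x^2, the coefficients solve the normal equations G · a = b where
  G_{ij} = <φ_i, φ_j> and b_i = <f, φ_i>, with φ_0 = 1, φ_1 = x, φ_2 = x^2.
G =
  [2, 0, 2/3]
  [0, 2/3, 0]
  [2/3, 0, 2/5],
b = (2/3, 6/5, -2/15).
Solving gives a_0 = 1, a_1 = 9/5, a_2 = -2, so
  g(x) = -2*x^2 + 9*x/5 + 1.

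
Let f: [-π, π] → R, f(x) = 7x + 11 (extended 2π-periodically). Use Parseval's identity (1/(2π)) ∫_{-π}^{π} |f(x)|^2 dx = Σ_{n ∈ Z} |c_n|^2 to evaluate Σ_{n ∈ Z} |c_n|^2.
Σ |c_n|^2 = 49π^2/3 + 121

Expand and integrate term by term over [-π, π]:
  ∫ (7x)^2 dx = 49·(2π^3/3); ∫ 2·7·(11)·x dx = 0 (odd integrand); ∫ 11^2 dx = 121·2π.
So (1/(2π)) ∫_{-π}^{π} (7x + 11)^2 dx = 49π^2/3 + 121 = 49π^2/3 + 121.
Parseval ⇒ Σ |c_n|^2 = 49π^2/3 + 121.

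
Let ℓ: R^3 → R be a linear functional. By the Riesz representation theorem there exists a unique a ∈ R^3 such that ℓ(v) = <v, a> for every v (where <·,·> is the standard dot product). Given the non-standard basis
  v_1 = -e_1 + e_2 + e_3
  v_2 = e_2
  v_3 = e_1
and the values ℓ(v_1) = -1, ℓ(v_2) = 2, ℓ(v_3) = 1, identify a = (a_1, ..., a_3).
a = (1, 2, -2)

Write a = (a_1, ..., a_3) in the standard basis. For each basis vector v_i, ℓ(v_i) = <v_i, a> is a linear equation in the a_j's. Collect the n equations into a matrix system V a = ℓ, where row i of V is v_i (expressed in the standard basis). Since V is invertible (lower-triangular with 1s on the diagonal, up to permutation), solve by back-substitution:
  V =
[[-1, 1, 1],
 [0, 1, 0],
 [1, 0, 0]]
  V a = (-1, 2, 1)
Solving gives a = (1, 2, -2).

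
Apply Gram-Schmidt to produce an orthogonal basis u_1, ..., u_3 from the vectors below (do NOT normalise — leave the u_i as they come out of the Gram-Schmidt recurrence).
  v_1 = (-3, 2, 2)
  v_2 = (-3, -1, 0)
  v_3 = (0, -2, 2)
Orthogonal basis:
  u_1 = (-3, 2, 2)
  u_2 = (-30/17, -31/17, -14/17)
  u_3 = (60/121, -180/121, 270/121)

Apply the Gram-Schmidt recurrence
  u_1 = v_1
  u_i = v_i − Σ_{j<i} ((v_i · u_j) / (u_j · u_j)) · u_j.

Step by step this gives:
  u_1 = (-3, 2, 2)
  u_2 = (-30/17, -31/17, -14/17)
  u_3 = (60/121, -180/121, 270/121)

Orthogonality check:
  u_2 · u_1 = 0 (should be 0)
  u_3 · u_1 = 0 (should be 0)
  u_3 · u_2 = 0 (should be 0)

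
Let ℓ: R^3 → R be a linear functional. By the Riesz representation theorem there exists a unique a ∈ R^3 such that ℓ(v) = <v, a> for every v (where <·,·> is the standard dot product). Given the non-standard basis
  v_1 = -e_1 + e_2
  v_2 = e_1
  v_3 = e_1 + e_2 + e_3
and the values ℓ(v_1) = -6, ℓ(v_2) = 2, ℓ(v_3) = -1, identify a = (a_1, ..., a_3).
a = (2, -4, 1)

Write a = (a_1, ..., a_3) in the standard basis. For each basis vector v_i, ℓ(v_i) = <v_i, a> is a linear equation in the a_j's. Collect the n equations into a matrix system V a = ℓ, where row i of V is v_i (expressed in the standard basis). Since V is invertible (lower-triangular with 1s on the diagonal, up to permutation), solve by back-substitution:
  V =
[[-1, 1, 0],
 [1, 0, 0],
 [1, 1, 1]]
  V a = (-6, 2, -1)
Solving gives a = (2, -4, 1).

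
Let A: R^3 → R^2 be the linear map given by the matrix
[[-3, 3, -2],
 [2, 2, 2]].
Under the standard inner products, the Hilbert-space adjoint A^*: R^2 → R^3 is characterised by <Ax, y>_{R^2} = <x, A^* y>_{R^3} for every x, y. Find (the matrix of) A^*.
A^* = A^T =
[[-3, 2],
 [3, 2],
 [-2, 2]]

For real matrices with standard dot products, the defining identity <Ax, y> = <x, A^* y> gives (Ax)^T y = x^T (A^*) y, i.e. x^T A^T y = x^T (A^*) y. Since this holds for all x, y, we must have A^* = A^T. Therefore
A^* =
[[-3, 2],
 [3, 2],
 [-2, 2]].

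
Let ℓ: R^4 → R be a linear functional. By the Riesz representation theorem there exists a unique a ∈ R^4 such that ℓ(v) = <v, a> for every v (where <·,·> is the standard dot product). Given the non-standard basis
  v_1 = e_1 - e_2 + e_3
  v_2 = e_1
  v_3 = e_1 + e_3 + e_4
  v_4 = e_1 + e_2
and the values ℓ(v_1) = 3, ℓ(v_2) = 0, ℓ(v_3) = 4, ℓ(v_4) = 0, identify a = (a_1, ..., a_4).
a = (0, 0, 3, 1)

Write a = (a_1, ..., a_4) in the standard basis. For each basis vector v_i, ℓ(v_i) = <v_i, a> is a linear equation in the a_j's. Collect the n equations into a matrix system V a = ℓ, where row i of V is v_i (expressed in the standard basis). Since V is invertible (lower-triangular with 1s on the diagonal, up to permutation), solve by back-substitution:
  V =
[[1, -1, 1, 0],
 [1, 0, 0, 0],
 [1, 0, 1, 1],
 [1, 1, 0, 0]]
  V a = (3, 0, 4, 0)
Solving gives a = (0, 0, 3, 1).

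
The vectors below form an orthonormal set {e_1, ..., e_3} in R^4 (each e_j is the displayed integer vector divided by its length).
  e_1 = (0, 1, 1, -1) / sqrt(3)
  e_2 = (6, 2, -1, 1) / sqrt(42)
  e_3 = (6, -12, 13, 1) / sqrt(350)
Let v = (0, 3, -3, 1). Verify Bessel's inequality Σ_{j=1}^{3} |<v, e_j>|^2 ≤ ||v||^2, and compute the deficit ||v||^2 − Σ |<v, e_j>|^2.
Σ |<v, e_j>|^2 = 459/25; ||v||^2 = 19; deficit = 16/25

Write each e_j = u_j / sqrt(<u_j, u_j>) where u_j is the displayed integer vector. Then <v, e_j> = <v, u_j> / sqrt(<u_j, u_j>), so |<v, e_j>|^2 = <v, u_j>^2 / <u_j, u_j>.
Coefficients: <v, e_1> = -1/sqrt(3), <v, e_2> = 10/sqrt(42), <v, e_3> = -74/sqrt(350).
Square and sum: Σ |<v, e_j>|^2 = 459/25.
Compute ||v||^2 = v·v = 19.
Deficit = 19 − 459/25 = 16/25 ≥ 0, confirming Bessel's inequality. (The deficit equals ||v − Σ <v,e_j> e_j||^2, the squared distance from v to span{e_j}.)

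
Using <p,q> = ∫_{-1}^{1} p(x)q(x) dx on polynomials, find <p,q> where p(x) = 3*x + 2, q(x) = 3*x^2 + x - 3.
<p,q> = -6

Expand the product: p(x)·q(x) = 9*x^3 + 9*x^2 - 7*x - 6.
∫_{-1}^{1} of each monomial x^k gives [2/(k+1) if k even, 0 if k odd]. Integrating term-by-term (or equivalently evaluating the antiderivative F(x) = 9*x^4/4 + 3*x^3 - 7*x^2/2 - 6*x at the endpoints):
  F(1) − F(−1) = -17/4 − (7/4) = -6.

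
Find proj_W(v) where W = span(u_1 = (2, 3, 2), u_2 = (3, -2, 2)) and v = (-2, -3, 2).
proj_W(v) = (-2/21, -55/21, -10/21)

Set up U = [u_1 | ... | u_2] ∈ R^(3×2). The projector onto W = col(U) is P = U (U^T U)^(-1) U^T.
Compute U^T U =
  [17, 4]
  [4, 17],
and U^T v = (-9, 4).
Solve U^T U · c = U^T v for the coefficients: c = (-13/21, 8/21). The projection is proj_W(v) = U c.
Check: (v - proj_W(v)) · u_1 = 0  (should be 0).
Check: (v - proj_W(v)) · u_2 = 0  (should be 0).
Result: proj_W(v) = (-2/21, -55/21, -10/21).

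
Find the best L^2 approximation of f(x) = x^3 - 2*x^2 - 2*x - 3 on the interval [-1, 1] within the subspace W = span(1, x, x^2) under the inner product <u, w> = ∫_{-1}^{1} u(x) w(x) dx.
g(x) = -2*x^2 - 7*x/5 - 3

The best approximation g ∈ W is the orthogonal projection of f onto W. Writing g = a_0 + a_1 x + a_2 x^2, the coefficients solve the normal equations G · a = b where
  G_{ij} = <φ_i, φ_j> and b_i = <f, φ_i>, with φ_0 = 1, φ_1 = x, φ_2 = x^2.
G =
  [2, 0, 2/3]
  [0, 2/3, 0]
  [2/3, 0, 2/5],
b = (-22/3, -14/15, -14/5).
Solving gives a_0 = -3, a_1 = -7/5, a_2 = -2, so
  g(x) = -2*x^2 - 7*x/5 - 3.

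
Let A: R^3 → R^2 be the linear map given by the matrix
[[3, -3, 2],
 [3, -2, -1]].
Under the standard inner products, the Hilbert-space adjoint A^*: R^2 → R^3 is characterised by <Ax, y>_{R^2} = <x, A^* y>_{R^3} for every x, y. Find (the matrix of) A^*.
A^* = A^T =
[[3, 3],
 [-3, -2],
 [2, -1]]

For real matrices with standard dot products, the defining identity <Ax, y> = <x, A^* y> gives (Ax)^T y = x^T (A^*) y, i.e. x^T A^T y = x^T (A^*) y. Since this holds for all x, y, we must have A^* = A^T. Therefore
A^* =
[[3, 3],
 [-3, -2],
 [2, -1]].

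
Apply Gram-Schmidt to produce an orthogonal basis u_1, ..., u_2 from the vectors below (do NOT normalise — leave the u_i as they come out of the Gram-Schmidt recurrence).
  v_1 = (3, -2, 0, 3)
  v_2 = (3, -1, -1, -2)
Orthogonal basis:
  u_1 = (3, -2, 0, 3)
  u_2 = (51/22, -6/11, -1, -59/22)

Apply the Gram-Schmidt recurrence
  u_1 = v_1
  u_i = v_i − Σ_{j<i} ((v_i · u_j) / (u_j · u_j)) · u_j.

Step by step this gives:
  u_1 = (3, -2, 0, 3)
  u_2 = (51/22, -6/11, -1, -59/22)

Orthogonality check:
  u_2 · u_1 = 0 (should be 0)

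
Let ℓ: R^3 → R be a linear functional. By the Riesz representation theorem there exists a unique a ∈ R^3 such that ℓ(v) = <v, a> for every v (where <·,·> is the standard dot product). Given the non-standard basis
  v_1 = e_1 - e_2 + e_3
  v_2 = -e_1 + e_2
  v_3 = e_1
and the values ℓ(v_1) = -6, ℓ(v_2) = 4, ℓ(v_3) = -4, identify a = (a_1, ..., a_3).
a = (-4, 0, -2)

Write a = (a_1, ..., a_3) in the standard basis. For each basis vector v_i, ℓ(v_i) = <v_i, a> is a linear equation in the a_j's. Collect the n equations into a matrix system V a = ℓ, where row i of V is v_i (expressed in the standard basis). Since V is invertible (lower-triangular with 1s on the diagonal, up to permutation), solve by back-substitution:
  V =
[[1, -1, 1],
 [-1, 1, 0],
 [1, 0, 0]]
  V a = (-6, 4, -4)
Solving gives a = (-4, 0, -2).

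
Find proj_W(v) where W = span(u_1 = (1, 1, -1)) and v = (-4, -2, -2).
proj_W(v) = (-4/3, -4/3, 4/3)

Set up U = [u_1 | ... | u_1] ∈ R^(3×1). The projector onto W = col(U) is P = U (U^T U)^(-1) U^T.
Compute U^T U =
  [3],
and U^T v = (-4).
Solve U^T U · c = U^T v for the coefficients: c = (-4/3). The projection is proj_W(v) = U c.
Check: (v - proj_W(v)) · u_1 = 0  (should be 0).
Result: proj_W(v) = (-4/3, -4/3, 4/3).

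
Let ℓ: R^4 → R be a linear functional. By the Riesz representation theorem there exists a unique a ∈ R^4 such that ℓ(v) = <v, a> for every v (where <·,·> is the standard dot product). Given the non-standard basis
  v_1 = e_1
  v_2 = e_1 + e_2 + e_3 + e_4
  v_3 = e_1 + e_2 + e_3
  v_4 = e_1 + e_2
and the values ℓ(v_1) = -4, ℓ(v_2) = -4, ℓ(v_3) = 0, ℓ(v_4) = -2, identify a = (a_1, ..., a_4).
a = (-4, 2, 2, -4)

Write a = (a_1, ..., a_4) in the standard basis. For each basis vector v_i, ℓ(v_i) = <v_i, a> is a linear equation in the a_j's. Collect the n equations into a matrix system V a = ℓ, where row i of V is v_i (expressed in the standard basis). Since V is invertible (lower-triangular with 1s on the diagonal, up to permutation), solve by back-substitution:
  V =
[[1, 0, 0, 0],
 [1, 1, 1, 1],
 [1, 1, 1, 0],
 [1, 1, 0, 0]]
  V a = (-4, -4, 0, -2)
Solving gives a = (-4, 2, 2, -4).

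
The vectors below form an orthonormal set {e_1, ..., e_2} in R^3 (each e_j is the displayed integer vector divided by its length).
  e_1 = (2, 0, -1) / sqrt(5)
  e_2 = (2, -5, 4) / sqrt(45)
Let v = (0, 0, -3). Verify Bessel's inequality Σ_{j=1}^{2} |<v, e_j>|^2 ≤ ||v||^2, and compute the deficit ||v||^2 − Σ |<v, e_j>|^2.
Σ |<v, e_j>|^2 = 5; ||v||^2 = 9; deficit = 4

Write each e_j = u_j / sqrt(<u_j, u_j>) where u_j is the displayed integer vector. Then <v, e_j> = <v, u_j> / sqrt(<u_j, u_j>), so |<v, e_j>|^2 = <v, u_j>^2 / <u_j, u_j>.
Coefficients: <v, e_1> = 3/sqrt(5), <v, e_2> = -12/sqrt(45).
Square and sum: Σ |<v, e_j>|^2 = 5.
Compute ||v||^2 = v·v = 9.
Deficit = 9 − 5 = 4 ≥ 0, confirming Bessel's inequality. (The deficit equals ||v − Σ <v,e_j> e_j||^2, the squared distance from v to span{e_j}.)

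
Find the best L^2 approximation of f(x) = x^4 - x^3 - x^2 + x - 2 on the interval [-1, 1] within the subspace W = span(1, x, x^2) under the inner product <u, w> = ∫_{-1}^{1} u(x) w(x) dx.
g(x) = -x^2/7 + 2*x/5 - 73/35

The best approximation g ∈ W is the orthogonal projection of f onto W. Writing g = a_0 + a_1 x + a_2 x^2, the coefficients solve the normal equations G · a = b where
  G_{ij} = <φ_i, φ_j> and b_i = <f, φ_i>, with φ_0 = 1, φ_1 = x, φ_2 = x^2.
G =
  [2, 0, 2/3]
  [0, 2/3, 0]
  [2/3, 0, 2/5],
b = (-64/15, 4/15, -152/105).
Solving gives a_0 = -73/35, a_1 = 2/5, a_2 = -1/7, so
  g(x) = -x^2/7 + 2*x/5 - 73/35.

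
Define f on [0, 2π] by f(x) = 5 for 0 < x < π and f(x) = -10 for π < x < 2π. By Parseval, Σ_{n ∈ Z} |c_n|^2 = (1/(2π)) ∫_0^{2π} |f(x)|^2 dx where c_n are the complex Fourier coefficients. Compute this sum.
Σ |c_n|^2 = 125/2

Parseval equates the L^2 energy of f (normalised by 1/(2π)) with the ℓ^2 sum of its Fourier coefficients: (1/(2π)) ∫_0^{2π} |f|^2 = Σ |c_n|^2.
Compute the left side: (1/(2π)) [∫_0^π 5^2 dx + ∫_π^{2π} (-10)^2 dx] = (1/(2π)) · (25π + 100π) = (25 + 100)/2 = 125/2.
So Σ_{n ∈ Z} |c_n|^2 = 125/2.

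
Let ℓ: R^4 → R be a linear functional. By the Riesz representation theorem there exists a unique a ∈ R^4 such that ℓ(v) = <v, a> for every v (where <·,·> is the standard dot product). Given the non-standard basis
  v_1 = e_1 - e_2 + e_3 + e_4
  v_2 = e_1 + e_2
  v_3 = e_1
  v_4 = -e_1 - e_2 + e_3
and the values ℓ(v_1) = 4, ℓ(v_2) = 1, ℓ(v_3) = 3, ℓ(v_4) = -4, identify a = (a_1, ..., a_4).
a = (3, -2, -3, 2)

Write a = (a_1, ..., a_4) in the standard basis. For each basis vector v_i, ℓ(v_i) = <v_i, a> is a linear equation in the a_j's. Collect the n equations into a matrix system V a = ℓ, where row i of V is v_i (expressed in the standard basis). Since V is invertible (lower-triangular with 1s on the diagonal, up to permutation), solve by back-substitution:
  V =
[[1, -1, 1, 1],
 [1, 1, 0, 0],
 [1, 0, 0, 0],
 [-1, -1, 1, 0]]
  V a = (4, 1, 3, -4)
Solving gives a = (3, -2, -3, 2).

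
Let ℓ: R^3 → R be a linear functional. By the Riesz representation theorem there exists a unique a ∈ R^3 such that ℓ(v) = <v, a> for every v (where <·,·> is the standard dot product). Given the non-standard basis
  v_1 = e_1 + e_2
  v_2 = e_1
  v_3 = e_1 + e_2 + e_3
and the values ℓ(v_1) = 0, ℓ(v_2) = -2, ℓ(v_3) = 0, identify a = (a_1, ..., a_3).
a = (-2, 2, 0)

Write a = (a_1, ..., a_3) in the standard basis. For each basis vector v_i, ℓ(v_i) = <v_i, a> is a linear equation in the a_j's. Collect the n equations into a matrix system V a = ℓ, where row i of V is v_i (expressed in the standard basis). Since V is invertible (lower-triangular with 1s on the diagonal, up to permutation), solve by back-substitution:
  V =
[[1, 1, 0],
 [1, 0, 0],
 [1, 1, 1]]
  V a = (0, -2, 0)
Solving gives a = (-2, 2, 0).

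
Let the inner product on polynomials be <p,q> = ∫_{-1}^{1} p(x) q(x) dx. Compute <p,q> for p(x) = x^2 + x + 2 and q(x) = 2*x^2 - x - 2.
<p,q> = -98/15

Expand the product: p(x)·q(x) = 2*x^4 + x^3 + x^2 - 4*x - 4.
∫_{-1}^{1} of each monomial x^k gives [2/(k+1) if k even, 0 if k odd]. Integrating term-by-term (or equivalently evaluating the antiderivative F(x) = 2*x^5/5 + x^4/4 + x^3/3 - 2*x^2 - 4*x at the endpoints):
  F(1) − F(−1) = -301/60 − (91/60) = -98/15.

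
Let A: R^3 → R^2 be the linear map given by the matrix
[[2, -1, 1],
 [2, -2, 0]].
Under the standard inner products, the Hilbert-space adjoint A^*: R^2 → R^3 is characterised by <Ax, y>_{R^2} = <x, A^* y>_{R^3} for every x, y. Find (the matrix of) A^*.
A^* = A^T =
[[2, 2],
 [-1, -2],
 [1, 0]]

For real matrices with standard dot products, the defining identity <Ax, y> = <x, A^* y> gives (Ax)^T y = x^T (A^*) y, i.e. x^T A^T y = x^T (A^*) y. Since this holds for all x, y, we must have A^* = A^T. Therefore
A^* =
[[2, 2],
 [-1, -2],
 [1, 0]].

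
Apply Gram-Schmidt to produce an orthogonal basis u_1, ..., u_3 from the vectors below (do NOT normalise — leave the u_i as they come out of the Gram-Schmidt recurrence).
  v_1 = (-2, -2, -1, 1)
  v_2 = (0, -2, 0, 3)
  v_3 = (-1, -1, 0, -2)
Orthogonal basis:
  u_1 = (-2, -2, -1, 1)
  u_2 = (7/5, -3/5, 7/10, 23/10)
  u_3 = (1/3, -1, 2/3, -2/3)

Apply the Gram-Schmidt recurrence
  u_1 = v_1
  u_i = v_i − Σ_{j<i} ((v_i · u_j) / (u_j · u_j)) · u_j.

Step by step this gives:
  u_1 = (-2, -2, -1, 1)
  u_2 = (7/5, -3/5, 7/10, 23/10)
  u_3 = (1/3, -1, 2/3, -2/3)

Orthogonality check:
  u_2 · u_1 = 0 (should be 0)
  u_3 · u_1 = 0 (should be 0)
  u_3 · u_2 = 0 (should be 0)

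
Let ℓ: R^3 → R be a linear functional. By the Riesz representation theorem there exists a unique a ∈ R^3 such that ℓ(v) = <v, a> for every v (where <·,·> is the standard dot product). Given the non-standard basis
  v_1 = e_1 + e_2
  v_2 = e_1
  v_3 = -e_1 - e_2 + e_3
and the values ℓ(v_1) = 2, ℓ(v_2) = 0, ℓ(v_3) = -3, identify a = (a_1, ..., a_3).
a = (0, 2, -1)

Write a = (a_1, ..., a_3) in the standard basis. For each basis vector v_i, ℓ(v_i) = <v_i, a> is a linear equation in the a_j's. Collect the n equations into a matrix system V a = ℓ, where row i of V is v_i (expressed in the standard basis). Since V is invertible (lower-triangular with 1s on the diagonal, up to permutation), solve by back-substitution:
  V =
[[1, 1, 0],
 [1, 0, 0],
 [-1, -1, 1]]
  V a = (2, 0, -3)
Solving gives a = (0, 2, -1).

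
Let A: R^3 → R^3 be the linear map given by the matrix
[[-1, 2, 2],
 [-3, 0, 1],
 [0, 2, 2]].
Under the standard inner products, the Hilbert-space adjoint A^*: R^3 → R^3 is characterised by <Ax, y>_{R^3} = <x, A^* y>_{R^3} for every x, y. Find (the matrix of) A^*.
A^* = A^T =
[[-1, -3, 0],
 [2, 0, 2],
 [2, 1, 2]]

For real matrices with standard dot products, the defining identity <Ax, y> = <x, A^* y> gives (Ax)^T y = x^T (A^*) y, i.e. x^T A^T y = x^T (A^*) y. Since this holds for all x, y, we must have A^* = A^T. Therefore
A^* =
[[-1, -3, 0],
 [2, 0, 2],
 [2, 1, 2]].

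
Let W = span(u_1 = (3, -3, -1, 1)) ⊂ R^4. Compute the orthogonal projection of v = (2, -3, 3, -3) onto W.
proj_W(v) = (27/20, -27/20, -9/20, 9/20)

Set up U = [u_1 | ... | u_1] ∈ R^(4×1). The projector onto W = col(U) is P = U (U^T U)^(-1) U^T.
Compute U^T U =
  [20],
and U^T v = (9).
Solve U^T U · c = U^T v for the coefficients: c = (9/20). The projection is proj_W(v) = U c.
Check: (v - proj_W(v)) · u_1 = 0  (should be 0).
Result: proj_W(v) = (27/20, -27/20, -9/20, 9/20).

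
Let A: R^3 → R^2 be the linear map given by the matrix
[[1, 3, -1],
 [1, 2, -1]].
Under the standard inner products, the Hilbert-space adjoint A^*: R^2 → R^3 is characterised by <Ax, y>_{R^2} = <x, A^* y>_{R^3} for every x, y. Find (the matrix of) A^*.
A^* = A^T =
[[1, 1],
 [3, 2],
 [-1, -1]]

For real matrices with standard dot products, the defining identity <Ax, y> = <x, A^* y> gives (Ax)^T y = x^T (A^*) y, i.e. x^T A^T y = x^T (A^*) y. Since this holds for all x, y, we must have A^* = A^T. Therefore
A^* =
[[1, 1],
 [3, 2],
 [-1, -1]].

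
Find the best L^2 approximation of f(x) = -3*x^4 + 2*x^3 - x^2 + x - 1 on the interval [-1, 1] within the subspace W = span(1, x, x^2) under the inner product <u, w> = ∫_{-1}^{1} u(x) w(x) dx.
g(x) = -25*x^2/7 + 11*x/5 - 26/35

The best approximation g ∈ W is the orthogonal projection of f onto W. Writing g = a_0 + a_1 x + a_2 x^2, the coefficients solve the normal equations G · a = b where
  G_{ij} = <φ_i, φ_j> and b_i = <f, φ_i>, with φ_0 = 1, φ_1 = x, φ_2 = x^2.
G =
  [2, 0, 2/3]
  [0, 2/3, 0]
  [2/3, 0, 2/5],
b = (-58/15, 22/15, -202/105).
Solving gives a_0 = -26/35, a_1 = 11/5, a_2 = -25/7, so
  g(x) = -25*x^2/7 + 11*x/5 - 26/35.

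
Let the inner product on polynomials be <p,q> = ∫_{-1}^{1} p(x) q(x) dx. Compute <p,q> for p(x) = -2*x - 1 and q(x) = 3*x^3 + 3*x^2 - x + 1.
<p,q> = -76/15

Expand the product: p(x)·q(x) = -6*x^4 - 9*x^3 - x^2 - x - 1.
∫_{-1}^{1} of each monomial x^k gives [2/(k+1) if k even, 0 if k odd]. Integrating term-by-term (or equivalently evaluating the antiderivative F(x) = -6*x^5/5 - 9*x^4/4 - x^3/3 - x^2/2 - x at the endpoints):
  F(1) − F(−1) = -317/60 − (-13/60) = -76/15.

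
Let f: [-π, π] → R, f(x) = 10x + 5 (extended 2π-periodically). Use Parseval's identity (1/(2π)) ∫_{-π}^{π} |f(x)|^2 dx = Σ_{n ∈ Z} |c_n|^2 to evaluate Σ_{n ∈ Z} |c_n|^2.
Σ |c_n|^2 = 100π^2/3 + 25

Expand and integrate term by term over [-π, π]:
  ∫ (10x)^2 dx = 100·(2π^3/3); ∫ 2·10·(5)·x dx = 0 (odd integrand); ∫ 5^2 dx = 25·2π.
So (1/(2π)) ∫_{-π}^{π} (10x + 5)^2 dx = 100π^2/3 + 25 = 100π^2/3 + 25.
Parseval ⇒ Σ |c_n|^2 = 100π^2/3 + 25.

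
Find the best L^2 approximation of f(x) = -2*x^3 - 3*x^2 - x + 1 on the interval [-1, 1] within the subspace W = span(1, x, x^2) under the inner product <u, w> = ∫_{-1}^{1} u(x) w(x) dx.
g(x) = -3*x^2 - 11*x/5 + 1

The best approximation g ∈ W is the orthogonal projection of f onto W. Writing g = a_0 + a_1 x + a_2 x^2, the coefficients solve the normal equations G · a = b where
  G_{ij} = <φ_i, φ_j> and b_i = <f, φ_i>, with φ_0 = 1, φ_1 = x, φ_2 = x^2.
G =
  [2, 0, 2/3]
  [0, 2/3, 0]
  [2/3, 0, 2/5],
b = (0, -22/15, -8/15).
Solving gives a_0 = 1, a_1 = -11/5, a_2 = -3, so
  g(x) = -3*x^2 - 11*x/5 + 1.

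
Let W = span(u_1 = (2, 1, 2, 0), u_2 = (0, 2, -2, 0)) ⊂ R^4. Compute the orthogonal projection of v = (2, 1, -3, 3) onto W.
proj_W(v) = (4/17, 37/17, -31/17, 0)

Set up U = [u_1 | ... | u_2] ∈ R^(4×2). The projector onto W = col(U) is P = U (U^T U)^(-1) U^T.
Compute U^T U =
  [9, -2]
  [-2, 8],
and U^T v = (-1, 8).
Solve U^T U · c = U^T v for the coefficients: c = (2/17, 35/34). The projection is proj_W(v) = U c.
Check: (v - proj_W(v)) · u_1 = 0  (should be 0).
Check: (v - proj_W(v)) · u_2 = 0  (should be 0).
Result: proj_W(v) = (4/17, 37/17, -31/17, 0).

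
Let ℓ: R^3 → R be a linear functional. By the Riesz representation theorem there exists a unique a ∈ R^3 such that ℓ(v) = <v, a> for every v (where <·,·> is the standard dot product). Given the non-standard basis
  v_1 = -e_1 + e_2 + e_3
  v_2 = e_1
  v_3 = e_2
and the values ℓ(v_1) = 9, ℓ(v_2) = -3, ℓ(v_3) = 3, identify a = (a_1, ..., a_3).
a = (-3, 3, 3)

Write a = (a_1, ..., a_3) in the standard basis. For each basis vector v_i, ℓ(v_i) = <v_i, a> is a linear equation in the a_j's. Collect the n equations into a matrix system V a = ℓ, where row i of V is v_i (expressed in the standard basis). Since V is invertible (lower-triangular with 1s on the diagonal, up to permutation), solve by back-substitution:
  V =
[[-1, 1, 1],
 [1, 0, 0],
 [0, 1, 0]]
  V a = (9, -3, 3)
Solving gives a = (-3, 3, 3).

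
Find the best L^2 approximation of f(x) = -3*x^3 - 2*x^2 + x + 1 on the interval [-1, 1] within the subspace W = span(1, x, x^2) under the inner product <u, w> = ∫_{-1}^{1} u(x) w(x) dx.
g(x) = -2*x^2 - 4*x/5 + 1

The best approximation g ∈ W is the orthogonal projection of f onto W. Writing g = a_0 + a_1 x + a_2 x^2, the coefficients solve the normal equations G · a = b where
  G_{ij} = <φ_i, φ_j> and b_i = <f, φ_i>, with φ_0 = 1, φ_1 = x, φ_2 = x^2.
G =
  [2, 0, 2/3]
  [0, 2/3, 0]
  [2/3, 0, 2/5],
b = (2/3, -8/15, -2/15).
Solving gives a_0 = 1, a_1 = -4/5, a_2 = -2, so
  g(x) = -2*x^2 - 4*x/5 + 1.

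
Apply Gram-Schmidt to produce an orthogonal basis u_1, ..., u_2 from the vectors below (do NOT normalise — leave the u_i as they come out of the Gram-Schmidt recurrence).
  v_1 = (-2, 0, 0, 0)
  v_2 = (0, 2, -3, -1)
Orthogonal basis:
  u_1 = (-2, 0, 0, 0)
  u_2 = (0, 2, -3, -1)

Apply the Gram-Schmidt recurrence
  u_1 = v_1
  u_i = v_i − Σ_{j<i} ((v_i · u_j) / (u_j · u_j)) · u_j.

Step by step this gives:
  u_1 = (-2, 0, 0, 0)
  u_2 = (0, 2, -3, -1)

Orthogonality check:
  u_2 · u_1 = 0 (should be 0)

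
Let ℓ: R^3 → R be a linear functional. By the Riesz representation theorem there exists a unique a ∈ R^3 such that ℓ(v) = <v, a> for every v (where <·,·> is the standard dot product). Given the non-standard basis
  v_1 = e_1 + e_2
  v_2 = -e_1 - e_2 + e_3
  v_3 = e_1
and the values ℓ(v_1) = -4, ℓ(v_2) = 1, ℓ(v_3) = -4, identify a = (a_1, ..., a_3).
a = (-4, 0, -3)

Write a = (a_1, ..., a_3) in the standard basis. For each basis vector v_i, ℓ(v_i) = <v_i, a> is a linear equation in the a_j's. Collect the n equations into a matrix system V a = ℓ, where row i of V is v_i (expressed in the standard basis). Since V is invertible (lower-triangular with 1s on the diagonal, up to permutation), solve by back-substitution:
  V =
[[1, 1, 0],
 [-1, -1, 1],
 [1, 0, 0]]
  V a = (-4, 1, -4)
Solving gives a = (-4, 0, -3).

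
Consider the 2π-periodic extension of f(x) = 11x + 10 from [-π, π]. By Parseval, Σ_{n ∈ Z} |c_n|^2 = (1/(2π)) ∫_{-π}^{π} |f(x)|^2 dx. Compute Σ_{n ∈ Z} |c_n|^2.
Σ |c_n|^2 = 121π^2/3 + 100

Expand and integrate term by term over [-π, π]:
  ∫ (11x)^2 dx = 121·(2π^3/3); ∫ 2·11·(10)·x dx = 0 (odd integrand); ∫ 10^2 dx = 100·2π.
So (1/(2π)) ∫_{-π}^{π} (11x + 10)^2 dx = 121π^2/3 + 100 = 121π^2/3 + 100.
Parseval ⇒ Σ |c_n|^2 = 121π^2/3 + 100.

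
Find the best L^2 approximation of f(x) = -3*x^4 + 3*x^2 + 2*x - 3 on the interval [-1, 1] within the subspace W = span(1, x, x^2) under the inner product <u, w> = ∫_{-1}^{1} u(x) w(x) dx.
g(x) = 3*x^2/7 + 2*x - 96/35

The best approximation g ∈ W is the orthogonal projection of f onto W. Writing g = a_0 + a_1 x + a_2 x^2, the coefficients solve the normal equations G · a = b where
  G_{ij} = <φ_i, φ_j> and b_i = <f, φ_i>, with φ_0 = 1, φ_1 = x, φ_2 = x^2.
G =
  [2, 0, 2/3]
  [0, 2/3, 0]
  [2/3, 0, 2/5],
b = (-26/5, 4/3, -58/35).
Solving gives a_0 = -96/35, a_1 = 2, a_2 = 3/7, so
  g(x) = 3*x^2/7 + 2*x - 96/35.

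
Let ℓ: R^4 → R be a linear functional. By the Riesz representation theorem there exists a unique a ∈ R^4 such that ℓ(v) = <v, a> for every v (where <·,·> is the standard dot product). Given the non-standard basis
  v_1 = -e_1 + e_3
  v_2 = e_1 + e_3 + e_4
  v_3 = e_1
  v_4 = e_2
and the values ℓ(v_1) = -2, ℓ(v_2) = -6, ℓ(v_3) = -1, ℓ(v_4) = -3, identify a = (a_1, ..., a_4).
a = (-1, -3, -3, -2)

Write a = (a_1, ..., a_4) in the standard basis. For each basis vector v_i, ℓ(v_i) = <v_i, a> is a linear equation in the a_j's. Collect the n equations into a matrix system V a = ℓ, where row i of V is v_i (expressed in the standard basis). Since V is invertible (lower-triangular with 1s on the diagonal, up to permutation), solve by back-substitution:
  V =
[[-1, 0, 1, 0],
 [1, 0, 1, 1],
 [1, 0, 0, 0],
 [0, 1, 0, 0]]
  V a = (-2, -6, -1, -3)
Solving gives a = (-1, -3, -3, -2).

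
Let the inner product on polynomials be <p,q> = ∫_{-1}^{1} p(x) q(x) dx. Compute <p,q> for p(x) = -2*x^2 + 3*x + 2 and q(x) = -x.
<p,q> = -2

Expand the product: p(x)·q(x) = 2*x^3 - 3*x^2 - 2*x.
∫_{-1}^{1} of each monomial x^k gives [2/(k+1) if k even, 0 if k odd]. Integrating term-by-term (or equivalently evaluating the antiderivative F(x) = x^4/2 - x^3 - x^2 at the endpoints):
  F(1) − F(−1) = -3/2 − (1/2) = -2.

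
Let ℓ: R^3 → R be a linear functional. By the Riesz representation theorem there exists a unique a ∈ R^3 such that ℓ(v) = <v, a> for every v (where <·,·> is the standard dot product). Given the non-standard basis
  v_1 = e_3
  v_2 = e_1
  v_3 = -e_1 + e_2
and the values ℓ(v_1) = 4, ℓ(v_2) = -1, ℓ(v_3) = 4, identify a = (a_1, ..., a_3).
a = (-1, 3, 4)

Write a = (a_1, ..., a_3) in the standard basis. For each basis vector v_i, ℓ(v_i) = <v_i, a> is a linear equation in the a_j's. Collect the n equations into a matrix system V a = ℓ, where row i of V is v_i (expressed in the standard basis). Since V is invertible (lower-triangular with 1s on the diagonal, up to permutation), solve by back-substitution:
  V =
[[0, 0, 1],
 [1, 0, 0],
 [-1, 1, 0]]
  V a = (4, -1, 4)
Solving gives a = (-1, 3, 4).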